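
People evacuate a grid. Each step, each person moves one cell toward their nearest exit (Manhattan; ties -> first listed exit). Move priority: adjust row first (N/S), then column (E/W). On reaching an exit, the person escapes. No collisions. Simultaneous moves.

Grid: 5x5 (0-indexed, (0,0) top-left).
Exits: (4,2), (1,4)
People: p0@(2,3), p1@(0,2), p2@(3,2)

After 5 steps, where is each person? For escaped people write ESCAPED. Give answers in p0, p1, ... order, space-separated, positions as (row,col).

Step 1: p0:(2,3)->(1,3) | p1:(0,2)->(1,2) | p2:(3,2)->(4,2)->EXIT
Step 2: p0:(1,3)->(1,4)->EXIT | p1:(1,2)->(1,3) | p2:escaped
Step 3: p0:escaped | p1:(1,3)->(1,4)->EXIT | p2:escaped

ESCAPED ESCAPED ESCAPED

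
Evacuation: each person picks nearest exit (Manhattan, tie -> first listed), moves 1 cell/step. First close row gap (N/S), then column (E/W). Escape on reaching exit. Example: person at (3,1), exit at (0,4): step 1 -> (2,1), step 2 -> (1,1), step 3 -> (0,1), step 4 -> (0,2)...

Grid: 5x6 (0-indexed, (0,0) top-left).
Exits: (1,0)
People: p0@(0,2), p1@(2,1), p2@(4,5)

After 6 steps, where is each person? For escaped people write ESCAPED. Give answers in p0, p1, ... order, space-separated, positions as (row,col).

Step 1: p0:(0,2)->(1,2) | p1:(2,1)->(1,1) | p2:(4,5)->(3,5)
Step 2: p0:(1,2)->(1,1) | p1:(1,1)->(1,0)->EXIT | p2:(3,5)->(2,5)
Step 3: p0:(1,1)->(1,0)->EXIT | p1:escaped | p2:(2,5)->(1,5)
Step 4: p0:escaped | p1:escaped | p2:(1,5)->(1,4)
Step 5: p0:escaped | p1:escaped | p2:(1,4)->(1,3)
Step 6: p0:escaped | p1:escaped | p2:(1,3)->(1,2)

ESCAPED ESCAPED (1,2)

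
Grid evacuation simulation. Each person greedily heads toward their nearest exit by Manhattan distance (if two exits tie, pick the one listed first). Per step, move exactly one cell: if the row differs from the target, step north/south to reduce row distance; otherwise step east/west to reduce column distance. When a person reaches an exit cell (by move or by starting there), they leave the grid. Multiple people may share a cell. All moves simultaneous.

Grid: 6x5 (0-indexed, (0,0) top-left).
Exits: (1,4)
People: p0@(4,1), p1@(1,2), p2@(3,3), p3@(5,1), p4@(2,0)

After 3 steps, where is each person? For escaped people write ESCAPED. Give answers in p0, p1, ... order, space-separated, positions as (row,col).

Step 1: p0:(4,1)->(3,1) | p1:(1,2)->(1,3) | p2:(3,3)->(2,3) | p3:(5,1)->(4,1) | p4:(2,0)->(1,0)
Step 2: p0:(3,1)->(2,1) | p1:(1,3)->(1,4)->EXIT | p2:(2,3)->(1,3) | p3:(4,1)->(3,1) | p4:(1,0)->(1,1)
Step 3: p0:(2,1)->(1,1) | p1:escaped | p2:(1,3)->(1,4)->EXIT | p3:(3,1)->(2,1) | p4:(1,1)->(1,2)

(1,1) ESCAPED ESCAPED (2,1) (1,2)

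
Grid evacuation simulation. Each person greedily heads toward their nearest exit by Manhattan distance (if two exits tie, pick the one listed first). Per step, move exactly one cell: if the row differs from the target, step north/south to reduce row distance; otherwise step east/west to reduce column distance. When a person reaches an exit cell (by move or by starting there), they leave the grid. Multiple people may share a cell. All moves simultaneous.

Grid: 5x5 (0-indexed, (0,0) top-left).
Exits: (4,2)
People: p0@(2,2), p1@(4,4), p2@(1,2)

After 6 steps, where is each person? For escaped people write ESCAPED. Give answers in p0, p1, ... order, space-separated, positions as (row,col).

Step 1: p0:(2,2)->(3,2) | p1:(4,4)->(4,3) | p2:(1,2)->(2,2)
Step 2: p0:(3,2)->(4,2)->EXIT | p1:(4,3)->(4,2)->EXIT | p2:(2,2)->(3,2)
Step 3: p0:escaped | p1:escaped | p2:(3,2)->(4,2)->EXIT

ESCAPED ESCAPED ESCAPED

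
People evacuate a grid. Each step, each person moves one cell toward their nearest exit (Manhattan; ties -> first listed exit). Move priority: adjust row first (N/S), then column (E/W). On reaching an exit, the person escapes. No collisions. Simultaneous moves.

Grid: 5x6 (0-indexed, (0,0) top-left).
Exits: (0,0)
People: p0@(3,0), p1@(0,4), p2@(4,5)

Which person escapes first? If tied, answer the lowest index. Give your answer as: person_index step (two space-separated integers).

Step 1: p0:(3,0)->(2,0) | p1:(0,4)->(0,3) | p2:(4,5)->(3,5)
Step 2: p0:(2,0)->(1,0) | p1:(0,3)->(0,2) | p2:(3,5)->(2,5)
Step 3: p0:(1,0)->(0,0)->EXIT | p1:(0,2)->(0,1) | p2:(2,5)->(1,5)
Step 4: p0:escaped | p1:(0,1)->(0,0)->EXIT | p2:(1,5)->(0,5)
Step 5: p0:escaped | p1:escaped | p2:(0,5)->(0,4)
Step 6: p0:escaped | p1:escaped | p2:(0,4)->(0,3)
Step 7: p0:escaped | p1:escaped | p2:(0,3)->(0,2)
Step 8: p0:escaped | p1:escaped | p2:(0,2)->(0,1)
Step 9: p0:escaped | p1:escaped | p2:(0,1)->(0,0)->EXIT
Exit steps: [3, 4, 9]
First to escape: p0 at step 3

Answer: 0 3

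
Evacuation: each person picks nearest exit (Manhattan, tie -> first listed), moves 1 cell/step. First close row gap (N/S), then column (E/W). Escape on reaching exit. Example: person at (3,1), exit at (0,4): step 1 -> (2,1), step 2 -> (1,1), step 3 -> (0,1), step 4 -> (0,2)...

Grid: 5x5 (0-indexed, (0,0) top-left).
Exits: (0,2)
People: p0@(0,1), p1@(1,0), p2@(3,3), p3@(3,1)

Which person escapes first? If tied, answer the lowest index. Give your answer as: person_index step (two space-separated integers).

Answer: 0 1

Derivation:
Step 1: p0:(0,1)->(0,2)->EXIT | p1:(1,0)->(0,0) | p2:(3,3)->(2,3) | p3:(3,1)->(2,1)
Step 2: p0:escaped | p1:(0,0)->(0,1) | p2:(2,3)->(1,3) | p3:(2,1)->(1,1)
Step 3: p0:escaped | p1:(0,1)->(0,2)->EXIT | p2:(1,3)->(0,3) | p3:(1,1)->(0,1)
Step 4: p0:escaped | p1:escaped | p2:(0,3)->(0,2)->EXIT | p3:(0,1)->(0,2)->EXIT
Exit steps: [1, 3, 4, 4]
First to escape: p0 at step 1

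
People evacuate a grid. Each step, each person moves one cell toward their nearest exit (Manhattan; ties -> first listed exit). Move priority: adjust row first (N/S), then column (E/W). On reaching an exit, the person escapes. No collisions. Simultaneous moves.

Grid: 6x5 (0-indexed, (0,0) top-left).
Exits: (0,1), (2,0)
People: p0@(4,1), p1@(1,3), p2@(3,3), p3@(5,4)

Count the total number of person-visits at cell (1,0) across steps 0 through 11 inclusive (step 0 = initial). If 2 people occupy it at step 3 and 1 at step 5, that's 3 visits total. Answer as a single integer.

Step 0: p0@(4,1) p1@(1,3) p2@(3,3) p3@(5,4) -> at (1,0): 0 [-], cum=0
Step 1: p0@(3,1) p1@(0,3) p2@(2,3) p3@(4,4) -> at (1,0): 0 [-], cum=0
Step 2: p0@(2,1) p1@(0,2) p2@(2,2) p3@(3,4) -> at (1,0): 0 [-], cum=0
Step 3: p0@ESC p1@ESC p2@(2,1) p3@(2,4) -> at (1,0): 0 [-], cum=0
Step 4: p0@ESC p1@ESC p2@ESC p3@(2,3) -> at (1,0): 0 [-], cum=0
Step 5: p0@ESC p1@ESC p2@ESC p3@(2,2) -> at (1,0): 0 [-], cum=0
Step 6: p0@ESC p1@ESC p2@ESC p3@(2,1) -> at (1,0): 0 [-], cum=0
Step 7: p0@ESC p1@ESC p2@ESC p3@ESC -> at (1,0): 0 [-], cum=0
Total visits = 0

Answer: 0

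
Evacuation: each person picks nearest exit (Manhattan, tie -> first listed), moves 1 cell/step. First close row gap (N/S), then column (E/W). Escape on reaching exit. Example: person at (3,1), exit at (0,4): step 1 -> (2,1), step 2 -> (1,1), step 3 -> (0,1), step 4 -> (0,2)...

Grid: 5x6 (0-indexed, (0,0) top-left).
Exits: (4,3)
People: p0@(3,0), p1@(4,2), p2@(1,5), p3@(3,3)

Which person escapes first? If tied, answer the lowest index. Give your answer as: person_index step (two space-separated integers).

Step 1: p0:(3,0)->(4,0) | p1:(4,2)->(4,3)->EXIT | p2:(1,5)->(2,5) | p3:(3,3)->(4,3)->EXIT
Step 2: p0:(4,0)->(4,1) | p1:escaped | p2:(2,5)->(3,5) | p3:escaped
Step 3: p0:(4,1)->(4,2) | p1:escaped | p2:(3,5)->(4,5) | p3:escaped
Step 4: p0:(4,2)->(4,3)->EXIT | p1:escaped | p2:(4,5)->(4,4) | p3:escaped
Step 5: p0:escaped | p1:escaped | p2:(4,4)->(4,3)->EXIT | p3:escaped
Exit steps: [4, 1, 5, 1]
First to escape: p1 at step 1

Answer: 1 1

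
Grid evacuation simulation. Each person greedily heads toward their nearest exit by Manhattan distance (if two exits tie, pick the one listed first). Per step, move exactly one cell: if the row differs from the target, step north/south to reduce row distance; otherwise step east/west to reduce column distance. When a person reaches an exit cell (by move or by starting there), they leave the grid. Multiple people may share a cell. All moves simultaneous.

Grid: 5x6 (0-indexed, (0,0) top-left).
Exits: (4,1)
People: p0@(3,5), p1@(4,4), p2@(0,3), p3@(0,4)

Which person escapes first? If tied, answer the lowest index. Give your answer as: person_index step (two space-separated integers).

Answer: 1 3

Derivation:
Step 1: p0:(3,5)->(4,5) | p1:(4,4)->(4,3) | p2:(0,3)->(1,3) | p3:(0,4)->(1,4)
Step 2: p0:(4,5)->(4,4) | p1:(4,3)->(4,2) | p2:(1,3)->(2,3) | p3:(1,4)->(2,4)
Step 3: p0:(4,4)->(4,3) | p1:(4,2)->(4,1)->EXIT | p2:(2,3)->(3,3) | p3:(2,4)->(3,4)
Step 4: p0:(4,3)->(4,2) | p1:escaped | p2:(3,3)->(4,3) | p3:(3,4)->(4,4)
Step 5: p0:(4,2)->(4,1)->EXIT | p1:escaped | p2:(4,3)->(4,2) | p3:(4,4)->(4,3)
Step 6: p0:escaped | p1:escaped | p2:(4,2)->(4,1)->EXIT | p3:(4,3)->(4,2)
Step 7: p0:escaped | p1:escaped | p2:escaped | p3:(4,2)->(4,1)->EXIT
Exit steps: [5, 3, 6, 7]
First to escape: p1 at step 3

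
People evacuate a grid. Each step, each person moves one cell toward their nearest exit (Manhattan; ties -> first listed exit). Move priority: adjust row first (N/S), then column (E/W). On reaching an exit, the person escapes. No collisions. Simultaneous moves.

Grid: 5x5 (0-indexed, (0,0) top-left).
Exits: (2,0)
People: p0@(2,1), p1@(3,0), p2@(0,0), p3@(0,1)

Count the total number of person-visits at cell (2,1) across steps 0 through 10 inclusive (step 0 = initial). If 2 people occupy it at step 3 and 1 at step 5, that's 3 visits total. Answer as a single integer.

Step 0: p0@(2,1) p1@(3,0) p2@(0,0) p3@(0,1) -> at (2,1): 1 [p0], cum=1
Step 1: p0@ESC p1@ESC p2@(1,0) p3@(1,1) -> at (2,1): 0 [-], cum=1
Step 2: p0@ESC p1@ESC p2@ESC p3@(2,1) -> at (2,1): 1 [p3], cum=2
Step 3: p0@ESC p1@ESC p2@ESC p3@ESC -> at (2,1): 0 [-], cum=2
Total visits = 2

Answer: 2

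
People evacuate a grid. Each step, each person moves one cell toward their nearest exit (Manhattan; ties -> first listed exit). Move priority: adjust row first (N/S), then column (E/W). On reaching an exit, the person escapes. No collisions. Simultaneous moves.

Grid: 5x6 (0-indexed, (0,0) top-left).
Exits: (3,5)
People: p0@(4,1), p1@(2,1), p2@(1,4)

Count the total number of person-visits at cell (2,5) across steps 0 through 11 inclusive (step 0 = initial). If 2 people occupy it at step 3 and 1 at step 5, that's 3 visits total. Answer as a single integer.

Step 0: p0@(4,1) p1@(2,1) p2@(1,4) -> at (2,5): 0 [-], cum=0
Step 1: p0@(3,1) p1@(3,1) p2@(2,4) -> at (2,5): 0 [-], cum=0
Step 2: p0@(3,2) p1@(3,2) p2@(3,4) -> at (2,5): 0 [-], cum=0
Step 3: p0@(3,3) p1@(3,3) p2@ESC -> at (2,5): 0 [-], cum=0
Step 4: p0@(3,4) p1@(3,4) p2@ESC -> at (2,5): 0 [-], cum=0
Step 5: p0@ESC p1@ESC p2@ESC -> at (2,5): 0 [-], cum=0
Total visits = 0

Answer: 0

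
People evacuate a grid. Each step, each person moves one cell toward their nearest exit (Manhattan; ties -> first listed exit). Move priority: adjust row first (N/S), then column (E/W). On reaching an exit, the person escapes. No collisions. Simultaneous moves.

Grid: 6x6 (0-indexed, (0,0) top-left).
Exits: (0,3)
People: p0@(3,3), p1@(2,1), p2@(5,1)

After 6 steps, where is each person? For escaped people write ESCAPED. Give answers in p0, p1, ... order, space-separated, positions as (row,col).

Step 1: p0:(3,3)->(2,3) | p1:(2,1)->(1,1) | p2:(5,1)->(4,1)
Step 2: p0:(2,3)->(1,3) | p1:(1,1)->(0,1) | p2:(4,1)->(3,1)
Step 3: p0:(1,3)->(0,3)->EXIT | p1:(0,1)->(0,2) | p2:(3,1)->(2,1)
Step 4: p0:escaped | p1:(0,2)->(0,3)->EXIT | p2:(2,1)->(1,1)
Step 5: p0:escaped | p1:escaped | p2:(1,1)->(0,1)
Step 6: p0:escaped | p1:escaped | p2:(0,1)->(0,2)

ESCAPED ESCAPED (0,2)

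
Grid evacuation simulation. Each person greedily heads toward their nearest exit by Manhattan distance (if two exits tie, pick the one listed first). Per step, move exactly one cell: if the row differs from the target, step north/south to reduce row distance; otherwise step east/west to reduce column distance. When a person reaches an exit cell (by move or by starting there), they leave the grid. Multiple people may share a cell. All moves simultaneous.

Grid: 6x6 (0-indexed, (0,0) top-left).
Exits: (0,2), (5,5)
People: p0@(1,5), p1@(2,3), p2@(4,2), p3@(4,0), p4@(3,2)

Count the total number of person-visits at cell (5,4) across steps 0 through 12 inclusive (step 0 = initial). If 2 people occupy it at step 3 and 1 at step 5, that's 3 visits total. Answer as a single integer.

Answer: 0

Derivation:
Step 0: p0@(1,5) p1@(2,3) p2@(4,2) p3@(4,0) p4@(3,2) -> at (5,4): 0 [-], cum=0
Step 1: p0@(0,5) p1@(1,3) p2@(3,2) p3@(3,0) p4@(2,2) -> at (5,4): 0 [-], cum=0
Step 2: p0@(0,4) p1@(0,3) p2@(2,2) p3@(2,0) p4@(1,2) -> at (5,4): 0 [-], cum=0
Step 3: p0@(0,3) p1@ESC p2@(1,2) p3@(1,0) p4@ESC -> at (5,4): 0 [-], cum=0
Step 4: p0@ESC p1@ESC p2@ESC p3@(0,0) p4@ESC -> at (5,4): 0 [-], cum=0
Step 5: p0@ESC p1@ESC p2@ESC p3@(0,1) p4@ESC -> at (5,4): 0 [-], cum=0
Step 6: p0@ESC p1@ESC p2@ESC p3@ESC p4@ESC -> at (5,4): 0 [-], cum=0
Total visits = 0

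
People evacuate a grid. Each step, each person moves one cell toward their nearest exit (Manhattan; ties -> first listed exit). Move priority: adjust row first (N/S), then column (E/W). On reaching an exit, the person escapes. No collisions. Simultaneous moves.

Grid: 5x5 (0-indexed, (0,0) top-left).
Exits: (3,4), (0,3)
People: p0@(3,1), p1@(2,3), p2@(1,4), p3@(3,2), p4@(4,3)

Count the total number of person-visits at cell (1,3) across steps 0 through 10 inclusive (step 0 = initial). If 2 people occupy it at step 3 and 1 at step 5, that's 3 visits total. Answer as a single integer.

Step 0: p0@(3,1) p1@(2,3) p2@(1,4) p3@(3,2) p4@(4,3) -> at (1,3): 0 [-], cum=0
Step 1: p0@(3,2) p1@(3,3) p2@(2,4) p3@(3,3) p4@(3,3) -> at (1,3): 0 [-], cum=0
Step 2: p0@(3,3) p1@ESC p2@ESC p3@ESC p4@ESC -> at (1,3): 0 [-], cum=0
Step 3: p0@ESC p1@ESC p2@ESC p3@ESC p4@ESC -> at (1,3): 0 [-], cum=0
Total visits = 0

Answer: 0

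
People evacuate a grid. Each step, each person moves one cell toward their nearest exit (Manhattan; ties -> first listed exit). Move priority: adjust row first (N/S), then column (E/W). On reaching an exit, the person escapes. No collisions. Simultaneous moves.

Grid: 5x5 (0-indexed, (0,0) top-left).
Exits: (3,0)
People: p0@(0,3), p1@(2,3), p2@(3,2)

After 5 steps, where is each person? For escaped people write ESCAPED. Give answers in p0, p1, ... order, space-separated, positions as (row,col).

Step 1: p0:(0,3)->(1,3) | p1:(2,3)->(3,3) | p2:(3,2)->(3,1)
Step 2: p0:(1,3)->(2,3) | p1:(3,3)->(3,2) | p2:(3,1)->(3,0)->EXIT
Step 3: p0:(2,3)->(3,3) | p1:(3,2)->(3,1) | p2:escaped
Step 4: p0:(3,3)->(3,2) | p1:(3,1)->(3,0)->EXIT | p2:escaped
Step 5: p0:(3,2)->(3,1) | p1:escaped | p2:escaped

(3,1) ESCAPED ESCAPED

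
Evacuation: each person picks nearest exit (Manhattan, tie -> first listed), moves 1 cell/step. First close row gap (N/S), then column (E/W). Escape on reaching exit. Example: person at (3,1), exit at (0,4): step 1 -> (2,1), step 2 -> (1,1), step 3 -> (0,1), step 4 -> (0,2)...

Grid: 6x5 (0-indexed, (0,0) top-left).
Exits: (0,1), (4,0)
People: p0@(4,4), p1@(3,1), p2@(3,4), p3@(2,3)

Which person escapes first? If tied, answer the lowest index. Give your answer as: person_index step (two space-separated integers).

Answer: 1 2

Derivation:
Step 1: p0:(4,4)->(4,3) | p1:(3,1)->(4,1) | p2:(3,4)->(4,4) | p3:(2,3)->(1,3)
Step 2: p0:(4,3)->(4,2) | p1:(4,1)->(4,0)->EXIT | p2:(4,4)->(4,3) | p3:(1,3)->(0,3)
Step 3: p0:(4,2)->(4,1) | p1:escaped | p2:(4,3)->(4,2) | p3:(0,3)->(0,2)
Step 4: p0:(4,1)->(4,0)->EXIT | p1:escaped | p2:(4,2)->(4,1) | p3:(0,2)->(0,1)->EXIT
Step 5: p0:escaped | p1:escaped | p2:(4,1)->(4,0)->EXIT | p3:escaped
Exit steps: [4, 2, 5, 4]
First to escape: p1 at step 2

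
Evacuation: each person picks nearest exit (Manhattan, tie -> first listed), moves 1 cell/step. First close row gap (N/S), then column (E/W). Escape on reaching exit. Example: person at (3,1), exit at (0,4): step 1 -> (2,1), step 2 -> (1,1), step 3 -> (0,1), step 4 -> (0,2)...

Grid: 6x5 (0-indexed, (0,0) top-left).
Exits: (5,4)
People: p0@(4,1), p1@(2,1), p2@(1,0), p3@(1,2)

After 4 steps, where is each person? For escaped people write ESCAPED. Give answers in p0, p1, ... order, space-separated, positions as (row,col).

Step 1: p0:(4,1)->(5,1) | p1:(2,1)->(3,1) | p2:(1,0)->(2,0) | p3:(1,2)->(2,2)
Step 2: p0:(5,1)->(5,2) | p1:(3,1)->(4,1) | p2:(2,0)->(3,0) | p3:(2,2)->(3,2)
Step 3: p0:(5,2)->(5,3) | p1:(4,1)->(5,1) | p2:(3,0)->(4,0) | p3:(3,2)->(4,2)
Step 4: p0:(5,3)->(5,4)->EXIT | p1:(5,1)->(5,2) | p2:(4,0)->(5,0) | p3:(4,2)->(5,2)

ESCAPED (5,2) (5,0) (5,2)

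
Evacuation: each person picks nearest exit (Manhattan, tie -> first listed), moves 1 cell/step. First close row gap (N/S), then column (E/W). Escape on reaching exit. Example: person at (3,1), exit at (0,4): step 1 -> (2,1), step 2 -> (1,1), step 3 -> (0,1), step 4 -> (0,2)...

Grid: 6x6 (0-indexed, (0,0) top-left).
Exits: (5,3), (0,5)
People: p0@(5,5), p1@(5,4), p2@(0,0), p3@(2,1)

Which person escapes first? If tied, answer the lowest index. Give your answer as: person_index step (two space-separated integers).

Answer: 1 1

Derivation:
Step 1: p0:(5,5)->(5,4) | p1:(5,4)->(5,3)->EXIT | p2:(0,0)->(0,1) | p3:(2,1)->(3,1)
Step 2: p0:(5,4)->(5,3)->EXIT | p1:escaped | p2:(0,1)->(0,2) | p3:(3,1)->(4,1)
Step 3: p0:escaped | p1:escaped | p2:(0,2)->(0,3) | p3:(4,1)->(5,1)
Step 4: p0:escaped | p1:escaped | p2:(0,3)->(0,4) | p3:(5,1)->(5,2)
Step 5: p0:escaped | p1:escaped | p2:(0,4)->(0,5)->EXIT | p3:(5,2)->(5,3)->EXIT
Exit steps: [2, 1, 5, 5]
First to escape: p1 at step 1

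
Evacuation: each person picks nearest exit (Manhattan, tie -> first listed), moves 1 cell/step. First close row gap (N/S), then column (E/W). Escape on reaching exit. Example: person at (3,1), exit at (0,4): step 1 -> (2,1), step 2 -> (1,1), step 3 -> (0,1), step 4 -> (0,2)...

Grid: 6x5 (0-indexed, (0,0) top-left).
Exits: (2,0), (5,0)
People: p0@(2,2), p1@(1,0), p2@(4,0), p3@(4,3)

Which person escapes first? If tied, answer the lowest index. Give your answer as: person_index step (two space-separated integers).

Step 1: p0:(2,2)->(2,1) | p1:(1,0)->(2,0)->EXIT | p2:(4,0)->(5,0)->EXIT | p3:(4,3)->(5,3)
Step 2: p0:(2,1)->(2,0)->EXIT | p1:escaped | p2:escaped | p3:(5,3)->(5,2)
Step 3: p0:escaped | p1:escaped | p2:escaped | p3:(5,2)->(5,1)
Step 4: p0:escaped | p1:escaped | p2:escaped | p3:(5,1)->(5,0)->EXIT
Exit steps: [2, 1, 1, 4]
First to escape: p1 at step 1

Answer: 1 1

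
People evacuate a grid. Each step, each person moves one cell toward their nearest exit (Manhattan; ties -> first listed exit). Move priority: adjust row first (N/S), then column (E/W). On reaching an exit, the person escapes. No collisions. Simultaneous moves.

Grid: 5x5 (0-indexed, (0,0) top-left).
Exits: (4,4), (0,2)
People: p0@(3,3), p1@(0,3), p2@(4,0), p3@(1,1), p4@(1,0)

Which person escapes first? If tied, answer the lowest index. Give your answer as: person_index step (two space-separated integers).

Step 1: p0:(3,3)->(4,3) | p1:(0,3)->(0,2)->EXIT | p2:(4,0)->(4,1) | p3:(1,1)->(0,1) | p4:(1,0)->(0,0)
Step 2: p0:(4,3)->(4,4)->EXIT | p1:escaped | p2:(4,1)->(4,2) | p3:(0,1)->(0,2)->EXIT | p4:(0,0)->(0,1)
Step 3: p0:escaped | p1:escaped | p2:(4,2)->(4,3) | p3:escaped | p4:(0,1)->(0,2)->EXIT
Step 4: p0:escaped | p1:escaped | p2:(4,3)->(4,4)->EXIT | p3:escaped | p4:escaped
Exit steps: [2, 1, 4, 2, 3]
First to escape: p1 at step 1

Answer: 1 1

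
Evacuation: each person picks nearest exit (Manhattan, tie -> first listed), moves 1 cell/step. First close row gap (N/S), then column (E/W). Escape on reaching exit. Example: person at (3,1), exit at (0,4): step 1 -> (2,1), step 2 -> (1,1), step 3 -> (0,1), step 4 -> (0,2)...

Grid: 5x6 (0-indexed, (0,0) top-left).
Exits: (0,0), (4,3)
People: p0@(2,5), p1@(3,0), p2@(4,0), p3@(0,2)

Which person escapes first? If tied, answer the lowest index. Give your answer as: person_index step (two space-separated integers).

Answer: 3 2

Derivation:
Step 1: p0:(2,5)->(3,5) | p1:(3,0)->(2,0) | p2:(4,0)->(4,1) | p3:(0,2)->(0,1)
Step 2: p0:(3,5)->(4,5) | p1:(2,0)->(1,0) | p2:(4,1)->(4,2) | p3:(0,1)->(0,0)->EXIT
Step 3: p0:(4,5)->(4,4) | p1:(1,0)->(0,0)->EXIT | p2:(4,2)->(4,3)->EXIT | p3:escaped
Step 4: p0:(4,4)->(4,3)->EXIT | p1:escaped | p2:escaped | p3:escaped
Exit steps: [4, 3, 3, 2]
First to escape: p3 at step 2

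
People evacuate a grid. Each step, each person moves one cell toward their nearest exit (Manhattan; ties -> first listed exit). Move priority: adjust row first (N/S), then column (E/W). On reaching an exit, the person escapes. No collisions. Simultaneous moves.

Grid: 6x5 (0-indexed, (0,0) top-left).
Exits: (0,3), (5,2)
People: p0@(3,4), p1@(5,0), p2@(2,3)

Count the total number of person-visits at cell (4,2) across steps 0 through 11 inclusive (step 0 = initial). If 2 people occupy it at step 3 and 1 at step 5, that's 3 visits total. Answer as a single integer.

Answer: 0

Derivation:
Step 0: p0@(3,4) p1@(5,0) p2@(2,3) -> at (4,2): 0 [-], cum=0
Step 1: p0@(2,4) p1@(5,1) p2@(1,3) -> at (4,2): 0 [-], cum=0
Step 2: p0@(1,4) p1@ESC p2@ESC -> at (4,2): 0 [-], cum=0
Step 3: p0@(0,4) p1@ESC p2@ESC -> at (4,2): 0 [-], cum=0
Step 4: p0@ESC p1@ESC p2@ESC -> at (4,2): 0 [-], cum=0
Total visits = 0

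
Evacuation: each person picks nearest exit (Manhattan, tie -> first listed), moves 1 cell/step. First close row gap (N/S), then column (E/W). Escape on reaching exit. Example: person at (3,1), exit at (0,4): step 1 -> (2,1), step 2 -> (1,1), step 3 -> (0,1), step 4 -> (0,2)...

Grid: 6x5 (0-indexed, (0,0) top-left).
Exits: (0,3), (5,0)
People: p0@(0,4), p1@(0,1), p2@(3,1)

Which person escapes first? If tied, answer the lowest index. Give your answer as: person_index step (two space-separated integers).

Answer: 0 1

Derivation:
Step 1: p0:(0,4)->(0,3)->EXIT | p1:(0,1)->(0,2) | p2:(3,1)->(4,1)
Step 2: p0:escaped | p1:(0,2)->(0,3)->EXIT | p2:(4,1)->(5,1)
Step 3: p0:escaped | p1:escaped | p2:(5,1)->(5,0)->EXIT
Exit steps: [1, 2, 3]
First to escape: p0 at step 1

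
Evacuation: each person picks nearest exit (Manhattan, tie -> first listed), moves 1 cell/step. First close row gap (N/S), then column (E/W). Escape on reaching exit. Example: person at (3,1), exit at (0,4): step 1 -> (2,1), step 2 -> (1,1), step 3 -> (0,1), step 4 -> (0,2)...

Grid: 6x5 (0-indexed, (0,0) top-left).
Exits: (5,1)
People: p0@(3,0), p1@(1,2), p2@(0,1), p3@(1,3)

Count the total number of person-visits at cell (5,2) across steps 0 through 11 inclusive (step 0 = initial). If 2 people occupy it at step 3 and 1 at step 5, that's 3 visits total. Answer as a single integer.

Step 0: p0@(3,0) p1@(1,2) p2@(0,1) p3@(1,3) -> at (5,2): 0 [-], cum=0
Step 1: p0@(4,0) p1@(2,2) p2@(1,1) p3@(2,3) -> at (5,2): 0 [-], cum=0
Step 2: p0@(5,0) p1@(3,2) p2@(2,1) p3@(3,3) -> at (5,2): 0 [-], cum=0
Step 3: p0@ESC p1@(4,2) p2@(3,1) p3@(4,3) -> at (5,2): 0 [-], cum=0
Step 4: p0@ESC p1@(5,2) p2@(4,1) p3@(5,3) -> at (5,2): 1 [p1], cum=1
Step 5: p0@ESC p1@ESC p2@ESC p3@(5,2) -> at (5,2): 1 [p3], cum=2
Step 6: p0@ESC p1@ESC p2@ESC p3@ESC -> at (5,2): 0 [-], cum=2
Total visits = 2

Answer: 2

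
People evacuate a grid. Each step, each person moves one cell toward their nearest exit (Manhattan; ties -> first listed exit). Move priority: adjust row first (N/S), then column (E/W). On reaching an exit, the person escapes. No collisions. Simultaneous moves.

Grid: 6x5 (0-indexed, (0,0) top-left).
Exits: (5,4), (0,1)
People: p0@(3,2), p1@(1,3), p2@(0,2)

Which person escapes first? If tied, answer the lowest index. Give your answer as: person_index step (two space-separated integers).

Step 1: p0:(3,2)->(4,2) | p1:(1,3)->(0,3) | p2:(0,2)->(0,1)->EXIT
Step 2: p0:(4,2)->(5,2) | p1:(0,3)->(0,2) | p2:escaped
Step 3: p0:(5,2)->(5,3) | p1:(0,2)->(0,1)->EXIT | p2:escaped
Step 4: p0:(5,3)->(5,4)->EXIT | p1:escaped | p2:escaped
Exit steps: [4, 3, 1]
First to escape: p2 at step 1

Answer: 2 1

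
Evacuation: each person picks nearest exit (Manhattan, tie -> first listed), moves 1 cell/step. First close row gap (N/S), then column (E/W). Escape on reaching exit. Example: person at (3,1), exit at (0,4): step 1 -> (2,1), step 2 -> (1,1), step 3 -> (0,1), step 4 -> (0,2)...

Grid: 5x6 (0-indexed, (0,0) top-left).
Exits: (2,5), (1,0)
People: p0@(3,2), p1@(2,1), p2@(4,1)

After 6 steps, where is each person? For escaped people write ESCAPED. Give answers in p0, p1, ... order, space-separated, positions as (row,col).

Step 1: p0:(3,2)->(2,2) | p1:(2,1)->(1,1) | p2:(4,1)->(3,1)
Step 2: p0:(2,2)->(2,3) | p1:(1,1)->(1,0)->EXIT | p2:(3,1)->(2,1)
Step 3: p0:(2,3)->(2,4) | p1:escaped | p2:(2,1)->(1,1)
Step 4: p0:(2,4)->(2,5)->EXIT | p1:escaped | p2:(1,1)->(1,0)->EXIT

ESCAPED ESCAPED ESCAPED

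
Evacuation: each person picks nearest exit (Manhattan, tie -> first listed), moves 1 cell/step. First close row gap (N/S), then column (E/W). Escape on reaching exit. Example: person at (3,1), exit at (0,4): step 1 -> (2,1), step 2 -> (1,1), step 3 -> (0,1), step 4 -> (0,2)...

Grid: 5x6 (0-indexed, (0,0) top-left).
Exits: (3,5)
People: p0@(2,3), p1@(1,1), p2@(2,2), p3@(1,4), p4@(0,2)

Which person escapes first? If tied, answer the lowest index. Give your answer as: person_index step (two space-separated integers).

Step 1: p0:(2,3)->(3,3) | p1:(1,1)->(2,1) | p2:(2,2)->(3,2) | p3:(1,4)->(2,4) | p4:(0,2)->(1,2)
Step 2: p0:(3,3)->(3,4) | p1:(2,1)->(3,1) | p2:(3,2)->(3,3) | p3:(2,4)->(3,4) | p4:(1,2)->(2,2)
Step 3: p0:(3,4)->(3,5)->EXIT | p1:(3,1)->(3,2) | p2:(3,3)->(3,4) | p3:(3,4)->(3,5)->EXIT | p4:(2,2)->(3,2)
Step 4: p0:escaped | p1:(3,2)->(3,3) | p2:(3,4)->(3,5)->EXIT | p3:escaped | p4:(3,2)->(3,3)
Step 5: p0:escaped | p1:(3,3)->(3,4) | p2:escaped | p3:escaped | p4:(3,3)->(3,4)
Step 6: p0:escaped | p1:(3,4)->(3,5)->EXIT | p2:escaped | p3:escaped | p4:(3,4)->(3,5)->EXIT
Exit steps: [3, 6, 4, 3, 6]
First to escape: p0 at step 3

Answer: 0 3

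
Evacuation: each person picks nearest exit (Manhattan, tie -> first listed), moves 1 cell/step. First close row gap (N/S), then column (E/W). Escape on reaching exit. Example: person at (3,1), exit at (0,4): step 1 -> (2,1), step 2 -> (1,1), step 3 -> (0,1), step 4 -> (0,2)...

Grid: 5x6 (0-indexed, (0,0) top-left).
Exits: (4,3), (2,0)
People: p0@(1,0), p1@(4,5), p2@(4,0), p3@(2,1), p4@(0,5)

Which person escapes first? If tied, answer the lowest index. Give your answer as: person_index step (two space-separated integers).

Step 1: p0:(1,0)->(2,0)->EXIT | p1:(4,5)->(4,4) | p2:(4,0)->(3,0) | p3:(2,1)->(2,0)->EXIT | p4:(0,5)->(1,5)
Step 2: p0:escaped | p1:(4,4)->(4,3)->EXIT | p2:(3,0)->(2,0)->EXIT | p3:escaped | p4:(1,5)->(2,5)
Step 3: p0:escaped | p1:escaped | p2:escaped | p3:escaped | p4:(2,5)->(3,5)
Step 4: p0:escaped | p1:escaped | p2:escaped | p3:escaped | p4:(3,5)->(4,5)
Step 5: p0:escaped | p1:escaped | p2:escaped | p3:escaped | p4:(4,5)->(4,4)
Step 6: p0:escaped | p1:escaped | p2:escaped | p3:escaped | p4:(4,4)->(4,3)->EXIT
Exit steps: [1, 2, 2, 1, 6]
First to escape: p0 at step 1

Answer: 0 1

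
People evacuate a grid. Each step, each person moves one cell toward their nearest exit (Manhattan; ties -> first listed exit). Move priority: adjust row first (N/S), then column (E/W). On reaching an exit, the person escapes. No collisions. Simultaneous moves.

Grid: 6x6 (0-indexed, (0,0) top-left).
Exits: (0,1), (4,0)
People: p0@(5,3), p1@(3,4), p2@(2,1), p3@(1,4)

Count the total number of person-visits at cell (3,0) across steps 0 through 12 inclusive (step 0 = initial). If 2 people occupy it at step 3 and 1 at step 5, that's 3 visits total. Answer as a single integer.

Step 0: p0@(5,3) p1@(3,4) p2@(2,1) p3@(1,4) -> at (3,0): 0 [-], cum=0
Step 1: p0@(4,3) p1@(4,4) p2@(1,1) p3@(0,4) -> at (3,0): 0 [-], cum=0
Step 2: p0@(4,2) p1@(4,3) p2@ESC p3@(0,3) -> at (3,0): 0 [-], cum=0
Step 3: p0@(4,1) p1@(4,2) p2@ESC p3@(0,2) -> at (3,0): 0 [-], cum=0
Step 4: p0@ESC p1@(4,1) p2@ESC p3@ESC -> at (3,0): 0 [-], cum=0
Step 5: p0@ESC p1@ESC p2@ESC p3@ESC -> at (3,0): 0 [-], cum=0
Total visits = 0

Answer: 0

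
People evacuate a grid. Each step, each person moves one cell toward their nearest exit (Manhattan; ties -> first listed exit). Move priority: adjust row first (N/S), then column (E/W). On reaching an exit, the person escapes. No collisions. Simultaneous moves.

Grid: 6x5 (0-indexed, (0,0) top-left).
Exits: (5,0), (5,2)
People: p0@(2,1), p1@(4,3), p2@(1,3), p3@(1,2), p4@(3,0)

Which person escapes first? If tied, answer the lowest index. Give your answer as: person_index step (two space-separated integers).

Answer: 1 2

Derivation:
Step 1: p0:(2,1)->(3,1) | p1:(4,3)->(5,3) | p2:(1,3)->(2,3) | p3:(1,2)->(2,2) | p4:(3,0)->(4,0)
Step 2: p0:(3,1)->(4,1) | p1:(5,3)->(5,2)->EXIT | p2:(2,3)->(3,3) | p3:(2,2)->(3,2) | p4:(4,0)->(5,0)->EXIT
Step 3: p0:(4,1)->(5,1) | p1:escaped | p2:(3,3)->(4,3) | p3:(3,2)->(4,2) | p4:escaped
Step 4: p0:(5,1)->(5,0)->EXIT | p1:escaped | p2:(4,3)->(5,3) | p3:(4,2)->(5,2)->EXIT | p4:escaped
Step 5: p0:escaped | p1:escaped | p2:(5,3)->(5,2)->EXIT | p3:escaped | p4:escaped
Exit steps: [4, 2, 5, 4, 2]
First to escape: p1 at step 2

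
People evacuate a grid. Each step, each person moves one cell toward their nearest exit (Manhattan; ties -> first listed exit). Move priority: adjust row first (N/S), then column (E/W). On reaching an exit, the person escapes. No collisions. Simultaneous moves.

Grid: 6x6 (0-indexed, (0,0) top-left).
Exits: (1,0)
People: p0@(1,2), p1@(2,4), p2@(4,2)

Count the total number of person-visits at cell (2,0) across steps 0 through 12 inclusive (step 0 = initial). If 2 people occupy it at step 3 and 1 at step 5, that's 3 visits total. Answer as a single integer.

Answer: 0

Derivation:
Step 0: p0@(1,2) p1@(2,4) p2@(4,2) -> at (2,0): 0 [-], cum=0
Step 1: p0@(1,1) p1@(1,4) p2@(3,2) -> at (2,0): 0 [-], cum=0
Step 2: p0@ESC p1@(1,3) p2@(2,2) -> at (2,0): 0 [-], cum=0
Step 3: p0@ESC p1@(1,2) p2@(1,2) -> at (2,0): 0 [-], cum=0
Step 4: p0@ESC p1@(1,1) p2@(1,1) -> at (2,0): 0 [-], cum=0
Step 5: p0@ESC p1@ESC p2@ESC -> at (2,0): 0 [-], cum=0
Total visits = 0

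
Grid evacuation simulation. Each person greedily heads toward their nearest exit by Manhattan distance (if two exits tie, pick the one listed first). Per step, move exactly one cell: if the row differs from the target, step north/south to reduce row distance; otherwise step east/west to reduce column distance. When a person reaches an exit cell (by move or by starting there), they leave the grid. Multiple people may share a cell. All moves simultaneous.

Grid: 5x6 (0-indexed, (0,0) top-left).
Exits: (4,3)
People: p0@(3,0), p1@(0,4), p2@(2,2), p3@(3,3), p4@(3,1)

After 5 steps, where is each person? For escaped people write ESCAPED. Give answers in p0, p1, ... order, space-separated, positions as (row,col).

Step 1: p0:(3,0)->(4,0) | p1:(0,4)->(1,4) | p2:(2,2)->(3,2) | p3:(3,3)->(4,3)->EXIT | p4:(3,1)->(4,1)
Step 2: p0:(4,0)->(4,1) | p1:(1,4)->(2,4) | p2:(3,2)->(4,2) | p3:escaped | p4:(4,1)->(4,2)
Step 3: p0:(4,1)->(4,2) | p1:(2,4)->(3,4) | p2:(4,2)->(4,3)->EXIT | p3:escaped | p4:(4,2)->(4,3)->EXIT
Step 4: p0:(4,2)->(4,3)->EXIT | p1:(3,4)->(4,4) | p2:escaped | p3:escaped | p4:escaped
Step 5: p0:escaped | p1:(4,4)->(4,3)->EXIT | p2:escaped | p3:escaped | p4:escaped

ESCAPED ESCAPED ESCAPED ESCAPED ESCAPED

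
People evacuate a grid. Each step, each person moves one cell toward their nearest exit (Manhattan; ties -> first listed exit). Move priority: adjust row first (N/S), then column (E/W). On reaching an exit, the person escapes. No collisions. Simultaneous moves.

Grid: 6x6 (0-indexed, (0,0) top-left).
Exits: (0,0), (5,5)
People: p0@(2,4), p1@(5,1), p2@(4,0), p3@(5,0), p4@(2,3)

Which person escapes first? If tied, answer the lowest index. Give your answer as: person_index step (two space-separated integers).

Answer: 0 4

Derivation:
Step 1: p0:(2,4)->(3,4) | p1:(5,1)->(5,2) | p2:(4,0)->(3,0) | p3:(5,0)->(4,0) | p4:(2,3)->(1,3)
Step 2: p0:(3,4)->(4,4) | p1:(5,2)->(5,3) | p2:(3,0)->(2,0) | p3:(4,0)->(3,0) | p4:(1,3)->(0,3)
Step 3: p0:(4,4)->(5,4) | p1:(5,3)->(5,4) | p2:(2,0)->(1,0) | p3:(3,0)->(2,0) | p4:(0,3)->(0,2)
Step 4: p0:(5,4)->(5,5)->EXIT | p1:(5,4)->(5,5)->EXIT | p2:(1,0)->(0,0)->EXIT | p3:(2,0)->(1,0) | p4:(0,2)->(0,1)
Step 5: p0:escaped | p1:escaped | p2:escaped | p3:(1,0)->(0,0)->EXIT | p4:(0,1)->(0,0)->EXIT
Exit steps: [4, 4, 4, 5, 5]
First to escape: p0 at step 4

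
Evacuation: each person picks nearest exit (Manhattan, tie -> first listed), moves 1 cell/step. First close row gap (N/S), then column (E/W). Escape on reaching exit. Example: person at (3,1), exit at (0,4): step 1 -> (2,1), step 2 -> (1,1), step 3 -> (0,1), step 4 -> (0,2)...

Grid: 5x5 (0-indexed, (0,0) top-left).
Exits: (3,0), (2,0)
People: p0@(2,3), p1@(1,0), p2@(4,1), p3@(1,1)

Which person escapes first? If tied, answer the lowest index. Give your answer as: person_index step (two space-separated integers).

Answer: 1 1

Derivation:
Step 1: p0:(2,3)->(2,2) | p1:(1,0)->(2,0)->EXIT | p2:(4,1)->(3,1) | p3:(1,1)->(2,1)
Step 2: p0:(2,2)->(2,1) | p1:escaped | p2:(3,1)->(3,0)->EXIT | p3:(2,1)->(2,0)->EXIT
Step 3: p0:(2,1)->(2,0)->EXIT | p1:escaped | p2:escaped | p3:escaped
Exit steps: [3, 1, 2, 2]
First to escape: p1 at step 1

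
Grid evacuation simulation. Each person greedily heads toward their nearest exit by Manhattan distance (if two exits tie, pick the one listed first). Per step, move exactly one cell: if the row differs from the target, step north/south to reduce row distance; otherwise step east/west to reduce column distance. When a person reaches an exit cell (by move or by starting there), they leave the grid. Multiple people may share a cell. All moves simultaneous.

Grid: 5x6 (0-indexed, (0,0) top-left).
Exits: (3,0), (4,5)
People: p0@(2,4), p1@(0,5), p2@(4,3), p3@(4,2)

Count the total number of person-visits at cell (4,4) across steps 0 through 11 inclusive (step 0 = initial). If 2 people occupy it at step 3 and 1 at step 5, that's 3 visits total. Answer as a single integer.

Answer: 2

Derivation:
Step 0: p0@(2,4) p1@(0,5) p2@(4,3) p3@(4,2) -> at (4,4): 0 [-], cum=0
Step 1: p0@(3,4) p1@(1,5) p2@(4,4) p3@(3,2) -> at (4,4): 1 [p2], cum=1
Step 2: p0@(4,4) p1@(2,5) p2@ESC p3@(3,1) -> at (4,4): 1 [p0], cum=2
Step 3: p0@ESC p1@(3,5) p2@ESC p3@ESC -> at (4,4): 0 [-], cum=2
Step 4: p0@ESC p1@ESC p2@ESC p3@ESC -> at (4,4): 0 [-], cum=2
Total visits = 2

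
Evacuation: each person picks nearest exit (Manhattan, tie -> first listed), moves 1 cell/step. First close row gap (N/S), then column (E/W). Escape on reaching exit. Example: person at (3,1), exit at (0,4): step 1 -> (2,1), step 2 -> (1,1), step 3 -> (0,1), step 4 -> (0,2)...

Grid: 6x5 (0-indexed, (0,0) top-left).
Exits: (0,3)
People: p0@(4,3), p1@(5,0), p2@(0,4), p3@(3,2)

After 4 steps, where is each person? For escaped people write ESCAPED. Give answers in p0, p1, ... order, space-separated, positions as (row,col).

Step 1: p0:(4,3)->(3,3) | p1:(5,0)->(4,0) | p2:(0,4)->(0,3)->EXIT | p3:(3,2)->(2,2)
Step 2: p0:(3,3)->(2,3) | p1:(4,0)->(3,0) | p2:escaped | p3:(2,2)->(1,2)
Step 3: p0:(2,3)->(1,3) | p1:(3,0)->(2,0) | p2:escaped | p3:(1,2)->(0,2)
Step 4: p0:(1,3)->(0,3)->EXIT | p1:(2,0)->(1,0) | p2:escaped | p3:(0,2)->(0,3)->EXIT

ESCAPED (1,0) ESCAPED ESCAPED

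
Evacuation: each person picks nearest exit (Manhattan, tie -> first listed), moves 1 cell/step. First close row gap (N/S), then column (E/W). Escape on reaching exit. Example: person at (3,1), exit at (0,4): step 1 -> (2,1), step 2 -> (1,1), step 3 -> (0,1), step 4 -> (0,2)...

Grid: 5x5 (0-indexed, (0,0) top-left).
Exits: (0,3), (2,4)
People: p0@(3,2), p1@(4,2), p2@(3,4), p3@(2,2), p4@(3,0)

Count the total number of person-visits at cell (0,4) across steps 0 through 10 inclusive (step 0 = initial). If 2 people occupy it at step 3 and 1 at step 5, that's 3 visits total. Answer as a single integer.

Step 0: p0@(3,2) p1@(4,2) p2@(3,4) p3@(2,2) p4@(3,0) -> at (0,4): 0 [-], cum=0
Step 1: p0@(2,2) p1@(3,2) p2@ESC p3@(2,3) p4@(2,0) -> at (0,4): 0 [-], cum=0
Step 2: p0@(2,3) p1@(2,2) p2@ESC p3@ESC p4@(2,1) -> at (0,4): 0 [-], cum=0
Step 3: p0@ESC p1@(2,3) p2@ESC p3@ESC p4@(2,2) -> at (0,4): 0 [-], cum=0
Step 4: p0@ESC p1@ESC p2@ESC p3@ESC p4@(2,3) -> at (0,4): 0 [-], cum=0
Step 5: p0@ESC p1@ESC p2@ESC p3@ESC p4@ESC -> at (0,4): 0 [-], cum=0
Total visits = 0

Answer: 0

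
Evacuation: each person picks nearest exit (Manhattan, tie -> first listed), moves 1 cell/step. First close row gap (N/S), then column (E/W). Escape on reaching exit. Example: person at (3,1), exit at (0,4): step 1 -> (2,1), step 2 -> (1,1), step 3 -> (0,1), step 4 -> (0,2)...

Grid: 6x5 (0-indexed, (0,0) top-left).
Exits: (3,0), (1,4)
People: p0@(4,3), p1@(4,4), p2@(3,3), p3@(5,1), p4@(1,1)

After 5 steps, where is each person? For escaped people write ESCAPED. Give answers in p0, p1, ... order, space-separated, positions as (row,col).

Step 1: p0:(4,3)->(3,3) | p1:(4,4)->(3,4) | p2:(3,3)->(3,2) | p3:(5,1)->(4,1) | p4:(1,1)->(2,1)
Step 2: p0:(3,3)->(3,2) | p1:(3,4)->(2,4) | p2:(3,2)->(3,1) | p3:(4,1)->(3,1) | p4:(2,1)->(3,1)
Step 3: p0:(3,2)->(3,1) | p1:(2,4)->(1,4)->EXIT | p2:(3,1)->(3,0)->EXIT | p3:(3,1)->(3,0)->EXIT | p4:(3,1)->(3,0)->EXIT
Step 4: p0:(3,1)->(3,0)->EXIT | p1:escaped | p2:escaped | p3:escaped | p4:escaped

ESCAPED ESCAPED ESCAPED ESCAPED ESCAPED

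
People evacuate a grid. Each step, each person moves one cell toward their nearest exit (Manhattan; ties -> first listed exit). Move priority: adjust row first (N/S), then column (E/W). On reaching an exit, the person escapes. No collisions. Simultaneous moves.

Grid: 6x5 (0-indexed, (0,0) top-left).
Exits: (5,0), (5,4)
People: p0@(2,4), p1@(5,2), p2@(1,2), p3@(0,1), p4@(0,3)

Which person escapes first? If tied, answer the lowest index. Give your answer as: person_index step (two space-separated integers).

Step 1: p0:(2,4)->(3,4) | p1:(5,2)->(5,1) | p2:(1,2)->(2,2) | p3:(0,1)->(1,1) | p4:(0,3)->(1,3)
Step 2: p0:(3,4)->(4,4) | p1:(5,1)->(5,0)->EXIT | p2:(2,2)->(3,2) | p3:(1,1)->(2,1) | p4:(1,3)->(2,3)
Step 3: p0:(4,4)->(5,4)->EXIT | p1:escaped | p2:(3,2)->(4,2) | p3:(2,1)->(3,1) | p4:(2,3)->(3,3)
Step 4: p0:escaped | p1:escaped | p2:(4,2)->(5,2) | p3:(3,1)->(4,1) | p4:(3,3)->(4,3)
Step 5: p0:escaped | p1:escaped | p2:(5,2)->(5,1) | p3:(4,1)->(5,1) | p4:(4,3)->(5,3)
Step 6: p0:escaped | p1:escaped | p2:(5,1)->(5,0)->EXIT | p3:(5,1)->(5,0)->EXIT | p4:(5,3)->(5,4)->EXIT
Exit steps: [3, 2, 6, 6, 6]
First to escape: p1 at step 2

Answer: 1 2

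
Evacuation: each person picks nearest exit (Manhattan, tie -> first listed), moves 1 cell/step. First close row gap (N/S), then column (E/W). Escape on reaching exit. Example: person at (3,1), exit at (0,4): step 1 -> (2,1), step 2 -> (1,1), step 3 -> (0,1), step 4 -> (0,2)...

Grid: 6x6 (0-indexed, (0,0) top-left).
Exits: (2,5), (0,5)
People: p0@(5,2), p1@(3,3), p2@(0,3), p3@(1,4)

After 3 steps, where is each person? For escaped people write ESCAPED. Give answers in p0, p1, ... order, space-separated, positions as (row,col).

Step 1: p0:(5,2)->(4,2) | p1:(3,3)->(2,3) | p2:(0,3)->(0,4) | p3:(1,4)->(2,4)
Step 2: p0:(4,2)->(3,2) | p1:(2,3)->(2,4) | p2:(0,4)->(0,5)->EXIT | p3:(2,4)->(2,5)->EXIT
Step 3: p0:(3,2)->(2,2) | p1:(2,4)->(2,5)->EXIT | p2:escaped | p3:escaped

(2,2) ESCAPED ESCAPED ESCAPED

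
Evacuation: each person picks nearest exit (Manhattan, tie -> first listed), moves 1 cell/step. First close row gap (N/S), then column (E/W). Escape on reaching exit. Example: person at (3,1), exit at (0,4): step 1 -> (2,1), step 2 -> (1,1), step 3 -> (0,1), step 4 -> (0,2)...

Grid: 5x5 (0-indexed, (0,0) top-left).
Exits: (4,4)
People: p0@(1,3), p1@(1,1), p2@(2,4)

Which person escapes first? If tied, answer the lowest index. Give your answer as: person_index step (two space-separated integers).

Answer: 2 2

Derivation:
Step 1: p0:(1,3)->(2,3) | p1:(1,1)->(2,1) | p2:(2,4)->(3,4)
Step 2: p0:(2,3)->(3,3) | p1:(2,1)->(3,1) | p2:(3,4)->(4,4)->EXIT
Step 3: p0:(3,3)->(4,3) | p1:(3,1)->(4,1) | p2:escaped
Step 4: p0:(4,3)->(4,4)->EXIT | p1:(4,1)->(4,2) | p2:escaped
Step 5: p0:escaped | p1:(4,2)->(4,3) | p2:escaped
Step 6: p0:escaped | p1:(4,3)->(4,4)->EXIT | p2:escaped
Exit steps: [4, 6, 2]
First to escape: p2 at step 2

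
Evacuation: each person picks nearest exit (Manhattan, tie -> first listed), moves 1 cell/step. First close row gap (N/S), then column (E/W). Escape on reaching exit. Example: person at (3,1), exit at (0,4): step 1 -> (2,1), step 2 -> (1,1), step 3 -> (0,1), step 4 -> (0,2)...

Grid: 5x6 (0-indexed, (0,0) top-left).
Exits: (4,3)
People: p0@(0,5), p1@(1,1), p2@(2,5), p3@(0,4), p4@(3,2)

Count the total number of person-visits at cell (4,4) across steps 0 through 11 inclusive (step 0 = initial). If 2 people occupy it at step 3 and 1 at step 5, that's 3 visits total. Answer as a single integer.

Step 0: p0@(0,5) p1@(1,1) p2@(2,5) p3@(0,4) p4@(3,2) -> at (4,4): 0 [-], cum=0
Step 1: p0@(1,5) p1@(2,1) p2@(3,5) p3@(1,4) p4@(4,2) -> at (4,4): 0 [-], cum=0
Step 2: p0@(2,5) p1@(3,1) p2@(4,5) p3@(2,4) p4@ESC -> at (4,4): 0 [-], cum=0
Step 3: p0@(3,5) p1@(4,1) p2@(4,4) p3@(3,4) p4@ESC -> at (4,4): 1 [p2], cum=1
Step 4: p0@(4,5) p1@(4,2) p2@ESC p3@(4,4) p4@ESC -> at (4,4): 1 [p3], cum=2
Step 5: p0@(4,4) p1@ESC p2@ESC p3@ESC p4@ESC -> at (4,4): 1 [p0], cum=3
Step 6: p0@ESC p1@ESC p2@ESC p3@ESC p4@ESC -> at (4,4): 0 [-], cum=3
Total visits = 3

Answer: 3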